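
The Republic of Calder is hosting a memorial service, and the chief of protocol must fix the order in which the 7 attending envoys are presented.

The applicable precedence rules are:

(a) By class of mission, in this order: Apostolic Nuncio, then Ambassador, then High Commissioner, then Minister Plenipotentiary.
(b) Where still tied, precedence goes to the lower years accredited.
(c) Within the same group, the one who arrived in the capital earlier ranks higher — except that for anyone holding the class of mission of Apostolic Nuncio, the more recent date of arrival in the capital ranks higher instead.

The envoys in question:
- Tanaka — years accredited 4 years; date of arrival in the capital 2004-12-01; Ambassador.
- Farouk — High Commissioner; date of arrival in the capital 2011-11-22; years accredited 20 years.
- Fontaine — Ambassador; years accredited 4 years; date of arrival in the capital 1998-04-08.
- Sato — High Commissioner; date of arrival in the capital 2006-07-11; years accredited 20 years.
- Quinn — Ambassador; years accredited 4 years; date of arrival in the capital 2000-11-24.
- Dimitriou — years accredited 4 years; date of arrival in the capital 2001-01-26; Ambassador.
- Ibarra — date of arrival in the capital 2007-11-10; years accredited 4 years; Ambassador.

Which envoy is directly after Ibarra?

Sato

By class of mission: Fontaine, Quinn, Dimitriou, Tanaka and Ibarra (Ambassador); then Sato and Farouk (High Commissioner).
Fontaine, Quinn, Dimitriou, Tanaka and Ibarra all have years accredited 4 years, so the next rule applies.
Among Fontaine, Quinn, Dimitriou, Tanaka and Ibarra, by date of arrival in the capital (earlier first): Fontaine (1998-04-08) before Quinn (2000-11-24) before Dimitriou (2001-01-26) before Tanaka (2004-12-01) before Ibarra (2007-11-10).
Sato and Farouk both have years accredited 20 years, so the next rule applies.
Among Sato and Farouk, by date of arrival in the capital (earlier first): Sato (2006-07-11) before Farouk (2011-11-22).
Order: Fontaine, Quinn, Dimitriou, Tanaka, Ibarra, Sato, Farouk.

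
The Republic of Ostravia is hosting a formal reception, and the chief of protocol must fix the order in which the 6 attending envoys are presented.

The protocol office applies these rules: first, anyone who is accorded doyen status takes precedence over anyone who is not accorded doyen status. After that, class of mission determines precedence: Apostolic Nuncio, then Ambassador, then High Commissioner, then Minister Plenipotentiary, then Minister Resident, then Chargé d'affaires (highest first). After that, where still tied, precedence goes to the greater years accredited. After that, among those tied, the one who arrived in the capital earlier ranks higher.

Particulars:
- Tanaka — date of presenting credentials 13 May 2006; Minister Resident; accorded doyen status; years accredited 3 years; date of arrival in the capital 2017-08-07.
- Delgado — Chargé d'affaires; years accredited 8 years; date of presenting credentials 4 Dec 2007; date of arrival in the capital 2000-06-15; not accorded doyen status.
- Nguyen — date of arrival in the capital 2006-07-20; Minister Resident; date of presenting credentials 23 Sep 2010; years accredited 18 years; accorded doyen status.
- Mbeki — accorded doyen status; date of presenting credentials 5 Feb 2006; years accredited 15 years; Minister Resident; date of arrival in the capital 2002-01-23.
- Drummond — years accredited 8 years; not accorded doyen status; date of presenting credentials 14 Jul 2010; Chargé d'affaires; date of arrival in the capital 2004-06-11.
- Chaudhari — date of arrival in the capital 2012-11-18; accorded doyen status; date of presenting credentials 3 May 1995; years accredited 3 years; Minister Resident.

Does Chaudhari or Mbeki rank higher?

Mbeki

By the first rule: Nguyen, Mbeki, Chaudhari and Tanaka (each accorded doyen status); then Delgado and Drummond (both not accorded doyen status).
Nguyen, Mbeki, Chaudhari and Tanaka are each Minister Resident, so the next rule applies.
Among Nguyen, Mbeki, Chaudhari and Tanaka, by years accredited (higher first): Nguyen (18 years) before Mbeki (15 years) before Chaudhari and Tanaka (3 years).
Among Chaudhari and Tanaka, by date of arrival in the capital (earlier first): Chaudhari (2012-11-18) before Tanaka (2017-08-07).
Delgado and Drummond are each Chargé d'affaires, so the next rule applies.
Delgado and Drummond both have years accredited 8 years, so the next rule applies.
Among Delgado and Drummond, by date of arrival in the capital (earlier first): Delgado (2000-06-15) before Drummond (2004-06-11).
So Mbeki takes precedence.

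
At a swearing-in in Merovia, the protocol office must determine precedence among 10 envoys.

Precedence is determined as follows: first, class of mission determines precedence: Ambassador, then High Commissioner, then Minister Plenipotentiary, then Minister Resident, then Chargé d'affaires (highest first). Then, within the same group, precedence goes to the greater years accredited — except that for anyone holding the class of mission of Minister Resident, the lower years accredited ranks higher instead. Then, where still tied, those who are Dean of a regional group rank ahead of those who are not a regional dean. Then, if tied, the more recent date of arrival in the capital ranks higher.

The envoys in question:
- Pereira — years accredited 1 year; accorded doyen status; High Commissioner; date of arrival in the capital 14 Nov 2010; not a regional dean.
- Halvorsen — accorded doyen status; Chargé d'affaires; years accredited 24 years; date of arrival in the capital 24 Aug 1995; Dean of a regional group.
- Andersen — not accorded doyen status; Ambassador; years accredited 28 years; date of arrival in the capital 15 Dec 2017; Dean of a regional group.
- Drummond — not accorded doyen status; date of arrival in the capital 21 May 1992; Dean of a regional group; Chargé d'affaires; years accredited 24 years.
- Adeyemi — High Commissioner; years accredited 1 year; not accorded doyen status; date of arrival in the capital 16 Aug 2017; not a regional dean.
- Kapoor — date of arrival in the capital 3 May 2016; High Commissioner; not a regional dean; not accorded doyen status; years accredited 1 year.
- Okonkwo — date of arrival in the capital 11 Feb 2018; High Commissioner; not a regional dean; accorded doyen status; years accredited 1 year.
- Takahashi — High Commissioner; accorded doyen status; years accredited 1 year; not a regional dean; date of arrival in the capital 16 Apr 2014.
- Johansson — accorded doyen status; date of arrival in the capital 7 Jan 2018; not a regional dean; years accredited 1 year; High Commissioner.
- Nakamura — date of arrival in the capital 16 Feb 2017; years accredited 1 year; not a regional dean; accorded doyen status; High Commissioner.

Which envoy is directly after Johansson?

Adeyemi

By class of mission: Andersen (Ambassador); then Okonkwo, Johansson, Adeyemi, Nakamura, Kapoor, Takahashi and Pereira (High Commissioner); then Halvorsen and Drummond (Chargé d'affaires).
Okonkwo, Johansson, Adeyemi, Nakamura, Kapoor, Takahashi and Pereira all have years accredited 1 year, so the next rule applies.
Okonkwo, Johansson, Adeyemi, Nakamura, Kapoor, Takahashi and Pereira are each not a regional dean, so the next rule applies.
Among Okonkwo, Johansson, Adeyemi, Nakamura, Kapoor, Takahashi and Pereira, by date of arrival in the capital (later first): Okonkwo (11 Feb 2018) before Johansson (7 Jan 2018) before Adeyemi (16 Aug 2017) before Nakamura (16 Feb 2017) before Kapoor (3 May 2016) before Takahashi (16 Apr 2014) before Pereira (14 Nov 2010).
Halvorsen and Drummond both have years accredited 24 years, so the next rule applies.
Halvorsen and Drummond are each Dean of a regional group, so the next rule applies.
Among Halvorsen and Drummond, by date of arrival in the capital (later first): Halvorsen (24 Aug 1995) before Drummond (21 May 1992).
Order: Andersen, Okonkwo, Johansson, Adeyemi, Nakamura, Kapoor, Takahashi, Pereira, Halvorsen, Drummond.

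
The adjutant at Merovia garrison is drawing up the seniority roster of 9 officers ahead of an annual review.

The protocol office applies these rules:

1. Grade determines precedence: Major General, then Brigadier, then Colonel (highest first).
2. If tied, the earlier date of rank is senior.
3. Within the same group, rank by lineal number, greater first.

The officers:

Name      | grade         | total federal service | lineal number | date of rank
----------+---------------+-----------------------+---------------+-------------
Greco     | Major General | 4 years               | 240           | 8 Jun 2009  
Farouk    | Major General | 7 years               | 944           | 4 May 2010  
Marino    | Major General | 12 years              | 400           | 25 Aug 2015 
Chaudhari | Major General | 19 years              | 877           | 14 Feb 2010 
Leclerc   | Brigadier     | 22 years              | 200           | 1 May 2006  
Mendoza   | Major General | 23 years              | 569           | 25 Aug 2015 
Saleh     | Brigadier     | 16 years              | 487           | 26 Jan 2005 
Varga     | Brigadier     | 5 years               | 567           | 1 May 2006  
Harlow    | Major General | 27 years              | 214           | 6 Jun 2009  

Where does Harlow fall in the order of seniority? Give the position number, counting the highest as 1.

1

By grade: Harlow, Greco, Chaudhari, Farouk, Mendoza and Marino (Major General); then Saleh, Varga and Leclerc (Brigadier).
Among Harlow, Greco, Chaudhari, Farouk, Mendoza and Marino, by date of rank (earlier first): Harlow (6 Jun 2009) before Greco (8 Jun 2009) before Chaudhari (14 Feb 2010) before Farouk (4 May 2010) before Mendoza and Marino (25 Aug 2015).
Among Mendoza and Marino, by lineal number (higher first): Mendoza (569) before Marino (400).
Among Saleh, Varga and Leclerc, by date of rank (earlier first): Saleh (26 Jan 2005) before Varga and Leclerc (1 May 2006).
Among Varga and Leclerc, by lineal number (higher first): Varga (567) before Leclerc (200).
Order: Harlow, Greco, Chaudhari, Farouk, Mendoza, Marino, Saleh, Varga, Leclerc. So position 1.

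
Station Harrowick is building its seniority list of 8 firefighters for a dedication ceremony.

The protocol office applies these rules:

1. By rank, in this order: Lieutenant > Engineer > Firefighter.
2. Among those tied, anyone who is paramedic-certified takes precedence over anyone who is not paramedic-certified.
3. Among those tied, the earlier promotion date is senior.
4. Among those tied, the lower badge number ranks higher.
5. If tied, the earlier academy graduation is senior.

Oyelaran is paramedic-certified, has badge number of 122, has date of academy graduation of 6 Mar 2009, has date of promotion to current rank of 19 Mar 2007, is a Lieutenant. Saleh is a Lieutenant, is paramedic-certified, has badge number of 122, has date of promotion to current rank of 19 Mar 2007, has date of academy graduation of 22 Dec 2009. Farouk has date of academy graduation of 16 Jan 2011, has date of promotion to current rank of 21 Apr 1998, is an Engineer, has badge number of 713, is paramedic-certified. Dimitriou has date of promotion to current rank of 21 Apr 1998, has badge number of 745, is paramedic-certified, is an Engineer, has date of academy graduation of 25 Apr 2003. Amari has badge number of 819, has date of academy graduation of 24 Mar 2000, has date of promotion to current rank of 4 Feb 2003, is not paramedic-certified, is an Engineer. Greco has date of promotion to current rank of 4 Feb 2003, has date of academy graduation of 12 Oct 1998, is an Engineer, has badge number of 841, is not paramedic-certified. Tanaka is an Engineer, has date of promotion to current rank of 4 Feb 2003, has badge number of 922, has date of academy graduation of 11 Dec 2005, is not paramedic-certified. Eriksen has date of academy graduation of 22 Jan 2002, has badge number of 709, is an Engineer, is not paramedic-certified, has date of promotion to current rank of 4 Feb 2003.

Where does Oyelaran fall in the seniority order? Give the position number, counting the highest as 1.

By rank: Oyelaran and Saleh (Lieutenant); then Farouk, Dimitriou, Eriksen, Amari, Greco and Tanaka (Engineer).
Oyelaran and Saleh are each paramedic-certified, so the next rule applies.
Oyelaran and Saleh both have date of promotion to current rank 19 Mar 2007, so the next rule applies.
Oyelaran and Saleh both have badge number 122, so the next rule applies.
Among Oyelaran and Saleh, by date of academy graduation (earlier first): Oyelaran (6 Mar 2009) before Saleh (22 Dec 2009).
Among Farouk, Dimitriou, Eriksen, Amari, Greco and Tanaka, paramedic-certified before not paramedic-certified: Farouk and Dimitriou (paramedic-certified) before Eriksen, Amari, Greco and Tanaka (not paramedic-certified).
Farouk and Dimitriou both have date of promotion to current rank 21 Apr 1998, so the next rule applies.
Among Farouk and Dimitriou, by badge number (lower first): Farouk (713) before Dimitriou (745).
Eriksen, Amari, Greco and Tanaka all have date of promotion to current rank 4 Feb 2003, so the next rule applies.
Among Eriksen, Amari, Greco and Tanaka, by badge number (lower first): Eriksen (709) before Amari (819) before Greco (841) before Tanaka (922).
Order: Oyelaran, Saleh, Farouk, Dimitriou, Eriksen, Amari, Greco, Tanaka. So position 1.

1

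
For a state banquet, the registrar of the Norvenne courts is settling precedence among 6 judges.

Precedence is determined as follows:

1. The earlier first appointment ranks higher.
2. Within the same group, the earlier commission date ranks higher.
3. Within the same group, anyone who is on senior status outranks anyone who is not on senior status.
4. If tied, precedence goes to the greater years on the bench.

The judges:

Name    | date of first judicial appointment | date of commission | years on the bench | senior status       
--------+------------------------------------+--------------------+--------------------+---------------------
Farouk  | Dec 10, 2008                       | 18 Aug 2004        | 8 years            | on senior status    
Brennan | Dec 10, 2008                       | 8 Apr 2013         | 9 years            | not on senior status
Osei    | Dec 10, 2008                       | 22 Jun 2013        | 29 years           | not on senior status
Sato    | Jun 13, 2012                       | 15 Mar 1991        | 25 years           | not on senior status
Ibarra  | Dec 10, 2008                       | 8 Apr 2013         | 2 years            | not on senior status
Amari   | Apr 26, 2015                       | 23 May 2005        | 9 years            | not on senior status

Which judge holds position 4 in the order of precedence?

By date of first judicial appointment (earlier first): Farouk, Brennan, Ibarra and Osei (each Dec 10, 2008); then Sato (Jun 13, 2012); then Amari (Apr 26, 2015).
Among Farouk, Brennan, Ibarra and Osei, by date of commission (earlier first): Farouk (18 Aug 2004) before Brennan and Ibarra (8 Apr 2013) before Osei (22 Jun 2013).
Brennan and Ibarra are each not on senior status, so the next rule applies.
Among Brennan and Ibarra, by years on the bench (higher first): Brennan (9 years) before Ibarra (2 years).
Order: Farouk, Brennan, Ibarra, Osei, Sato, Amari.

Osei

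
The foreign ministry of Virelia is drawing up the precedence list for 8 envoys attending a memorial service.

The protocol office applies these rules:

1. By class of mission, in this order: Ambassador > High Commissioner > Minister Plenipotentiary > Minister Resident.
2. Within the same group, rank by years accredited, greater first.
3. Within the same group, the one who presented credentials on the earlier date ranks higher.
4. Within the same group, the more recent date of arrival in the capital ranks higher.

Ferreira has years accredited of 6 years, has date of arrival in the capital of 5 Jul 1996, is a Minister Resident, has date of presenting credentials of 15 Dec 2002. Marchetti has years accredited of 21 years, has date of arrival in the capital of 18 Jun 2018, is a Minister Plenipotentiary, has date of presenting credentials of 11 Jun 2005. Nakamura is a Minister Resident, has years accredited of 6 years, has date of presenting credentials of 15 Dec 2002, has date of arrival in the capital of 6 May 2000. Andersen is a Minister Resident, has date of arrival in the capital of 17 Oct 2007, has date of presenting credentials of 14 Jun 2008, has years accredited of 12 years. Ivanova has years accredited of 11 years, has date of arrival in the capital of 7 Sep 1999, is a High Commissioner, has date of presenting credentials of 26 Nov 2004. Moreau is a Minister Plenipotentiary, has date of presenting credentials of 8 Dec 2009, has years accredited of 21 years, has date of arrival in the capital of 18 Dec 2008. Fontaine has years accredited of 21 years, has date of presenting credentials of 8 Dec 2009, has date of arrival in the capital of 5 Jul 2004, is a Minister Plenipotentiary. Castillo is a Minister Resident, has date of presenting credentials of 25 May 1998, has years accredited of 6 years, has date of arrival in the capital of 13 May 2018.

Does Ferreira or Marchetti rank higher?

Marchetti

By class of mission: Ivanova (High Commissioner); then Marchetti, Moreau and Fontaine (Minister Plenipotentiary); then Andersen, Castillo, Nakamura and Ferreira (Minister Resident).
Marchetti, Moreau and Fontaine all have years accredited 21 years, so the next rule applies.
Among Marchetti, Moreau and Fontaine, by date of presenting credentials (earlier first): Marchetti (11 Jun 2005) before Moreau and Fontaine (8 Dec 2009).
Among Moreau and Fontaine, by date of arrival in the capital (later first): Moreau (18 Dec 2008) before Fontaine (5 Jul 2004).
Among Andersen, Castillo, Nakamura and Ferreira, by years accredited (higher first): Andersen (12 years) before Castillo, Nakamura and Ferreira (6 years).
Among Castillo, Nakamura and Ferreira, by date of presenting credentials (earlier first): Castillo (25 May 1998) before Nakamura and Ferreira (15 Dec 2002).
Among Nakamura and Ferreira, by date of arrival in the capital (later first): Nakamura (6 May 2000) before Ferreira (5 Jul 1996).
So Marchetti takes precedence.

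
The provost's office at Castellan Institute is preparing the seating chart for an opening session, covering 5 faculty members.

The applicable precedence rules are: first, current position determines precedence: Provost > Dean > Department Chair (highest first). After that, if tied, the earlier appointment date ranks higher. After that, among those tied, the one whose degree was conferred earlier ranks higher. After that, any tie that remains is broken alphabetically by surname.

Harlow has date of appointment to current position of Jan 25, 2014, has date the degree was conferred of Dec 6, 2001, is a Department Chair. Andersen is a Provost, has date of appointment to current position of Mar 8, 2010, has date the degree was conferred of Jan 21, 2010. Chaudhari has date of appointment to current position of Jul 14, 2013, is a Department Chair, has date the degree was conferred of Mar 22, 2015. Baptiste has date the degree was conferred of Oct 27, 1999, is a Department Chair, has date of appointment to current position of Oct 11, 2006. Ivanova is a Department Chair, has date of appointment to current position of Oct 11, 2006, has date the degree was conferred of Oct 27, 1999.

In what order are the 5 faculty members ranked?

By current position: Andersen (Provost); then Baptiste, Ivanova, Chaudhari and Harlow (Department Chair).
Among Baptiste, Ivanova, Chaudhari and Harlow, by date of appointment to current position (earlier first): Baptiste and Ivanova (Oct 11, 2006) before Chaudhari (Jul 14, 2013) before Harlow (Jan 25, 2014).
Baptiste and Ivanova both have date the degree was conferred Oct 27, 1999, so the next rule applies.
Among Baptiste and Ivanova, alphabetically by surname: Baptiste before Ivanova.
Full order: Andersen, Baptiste, Ivanova, Chaudhari, Harlow.

Andersen, Baptiste, Ivanova, Chaudhari, Harlow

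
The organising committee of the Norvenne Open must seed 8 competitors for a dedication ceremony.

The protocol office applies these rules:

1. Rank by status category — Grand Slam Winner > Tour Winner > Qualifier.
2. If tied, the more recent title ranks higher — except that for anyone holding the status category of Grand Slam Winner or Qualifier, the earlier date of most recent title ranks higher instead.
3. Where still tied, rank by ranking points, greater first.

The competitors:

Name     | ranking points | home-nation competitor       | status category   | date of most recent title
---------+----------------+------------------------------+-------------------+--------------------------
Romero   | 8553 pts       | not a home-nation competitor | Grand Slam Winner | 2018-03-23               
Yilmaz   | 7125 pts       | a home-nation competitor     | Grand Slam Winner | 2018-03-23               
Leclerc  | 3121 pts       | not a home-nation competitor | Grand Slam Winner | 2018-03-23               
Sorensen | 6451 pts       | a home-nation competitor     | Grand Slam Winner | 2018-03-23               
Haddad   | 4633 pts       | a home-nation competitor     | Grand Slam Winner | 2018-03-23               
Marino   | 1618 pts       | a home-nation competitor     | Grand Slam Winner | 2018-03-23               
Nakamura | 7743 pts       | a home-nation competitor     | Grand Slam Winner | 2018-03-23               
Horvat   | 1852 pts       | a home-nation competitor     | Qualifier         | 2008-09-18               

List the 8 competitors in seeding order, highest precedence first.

Romero, Nakamura, Yilmaz, Sorensen, Haddad, Leclerc, Marino, Horvat

By status category: Romero, Nakamura, Yilmaz, Sorensen, Haddad, Leclerc and Marino (Grand Slam Winner); then Horvat (Qualifier).
Romero, Nakamura, Yilmaz, Sorensen, Haddad, Leclerc and Marino all have date of most recent title 2018-03-23, so the next rule applies.
Among Romero, Nakamura, Yilmaz, Sorensen, Haddad, Leclerc and Marino, by ranking points (higher first): Romero (8553 pts) before Nakamura (7743 pts) before Yilmaz (7125 pts) before Sorensen (6451 pts) before Haddad (4633 pts) before Leclerc (3121 pts) before Marino (1618 pts).
Full order: Romero, Nakamura, Yilmaz, Sorensen, Haddad, Leclerc, Marino, Horvat.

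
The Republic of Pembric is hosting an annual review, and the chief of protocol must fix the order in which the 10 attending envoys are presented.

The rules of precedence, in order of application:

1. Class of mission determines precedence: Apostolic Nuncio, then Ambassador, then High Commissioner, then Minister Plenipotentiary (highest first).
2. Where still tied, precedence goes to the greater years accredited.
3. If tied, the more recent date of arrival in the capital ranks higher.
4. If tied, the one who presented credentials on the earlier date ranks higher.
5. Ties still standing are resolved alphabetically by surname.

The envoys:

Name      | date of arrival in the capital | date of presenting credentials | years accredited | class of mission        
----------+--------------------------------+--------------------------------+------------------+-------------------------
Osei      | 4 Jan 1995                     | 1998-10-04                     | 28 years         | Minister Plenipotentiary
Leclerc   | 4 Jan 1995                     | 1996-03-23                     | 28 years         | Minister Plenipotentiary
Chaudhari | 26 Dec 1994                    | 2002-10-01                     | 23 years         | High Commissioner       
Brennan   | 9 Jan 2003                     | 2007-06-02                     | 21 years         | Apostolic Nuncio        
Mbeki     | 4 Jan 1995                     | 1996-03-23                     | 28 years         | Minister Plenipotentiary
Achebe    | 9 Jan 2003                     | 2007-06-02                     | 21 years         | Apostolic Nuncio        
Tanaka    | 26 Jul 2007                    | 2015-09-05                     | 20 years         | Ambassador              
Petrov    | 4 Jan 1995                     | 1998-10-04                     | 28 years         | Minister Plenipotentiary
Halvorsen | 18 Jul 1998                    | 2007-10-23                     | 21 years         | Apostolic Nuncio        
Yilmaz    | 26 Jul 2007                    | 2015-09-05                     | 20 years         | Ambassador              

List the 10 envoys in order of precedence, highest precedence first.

By class of mission: Achebe, Brennan and Halvorsen (Apostolic Nuncio); then Tanaka and Yilmaz (Ambassador); then Chaudhari (High Commissioner); then Leclerc, Mbeki, Osei and Petrov (Minister Plenipotentiary).
Achebe, Brennan and Halvorsen all have years accredited 21 years, so the next rule applies.
Among Achebe, Brennan and Halvorsen, by date of arrival in the capital (later first): Achebe and Brennan (9 Jan 2003) before Halvorsen (18 Jul 1998).
Achebe and Brennan both have date of presenting credentials 2007-06-02, so the next rule applies.
Among Achebe and Brennan, alphabetically by surname: Achebe before Brennan.
Tanaka and Yilmaz both have years accredited 20 years, so the next rule applies.
Tanaka and Yilmaz both have date of arrival in the capital 26 Jul 2007, so the next rule applies.
Tanaka and Yilmaz both have date of presenting credentials 2015-09-05, so the next rule applies.
Among Tanaka and Yilmaz, alphabetically by surname: Tanaka before Yilmaz.
Leclerc, Mbeki, Osei and Petrov all have years accredited 28 years, so the next rule applies.
Leclerc, Mbeki, Osei and Petrov all have date of arrival in the capital 4 Jan 1995, so the next rule applies.
Among Leclerc, Mbeki, Osei and Petrov, by date of presenting credentials (earlier first): Leclerc and Mbeki (1996-03-23) before Osei and Petrov (1998-10-04).
Among Leclerc and Mbeki, alphabetically by surname: Leclerc before Mbeki.
Among Osei and Petrov, alphabetically by surname: Osei before Petrov.
Full order: Achebe, Brennan, Halvorsen, Tanaka, Yilmaz, Chaudhari, Leclerc, Mbeki, Osei, Petrov.

Achebe, Brennan, Halvorsen, Tanaka, Yilmaz, Chaudhari, Leclerc, Mbeki, Osei, Petrov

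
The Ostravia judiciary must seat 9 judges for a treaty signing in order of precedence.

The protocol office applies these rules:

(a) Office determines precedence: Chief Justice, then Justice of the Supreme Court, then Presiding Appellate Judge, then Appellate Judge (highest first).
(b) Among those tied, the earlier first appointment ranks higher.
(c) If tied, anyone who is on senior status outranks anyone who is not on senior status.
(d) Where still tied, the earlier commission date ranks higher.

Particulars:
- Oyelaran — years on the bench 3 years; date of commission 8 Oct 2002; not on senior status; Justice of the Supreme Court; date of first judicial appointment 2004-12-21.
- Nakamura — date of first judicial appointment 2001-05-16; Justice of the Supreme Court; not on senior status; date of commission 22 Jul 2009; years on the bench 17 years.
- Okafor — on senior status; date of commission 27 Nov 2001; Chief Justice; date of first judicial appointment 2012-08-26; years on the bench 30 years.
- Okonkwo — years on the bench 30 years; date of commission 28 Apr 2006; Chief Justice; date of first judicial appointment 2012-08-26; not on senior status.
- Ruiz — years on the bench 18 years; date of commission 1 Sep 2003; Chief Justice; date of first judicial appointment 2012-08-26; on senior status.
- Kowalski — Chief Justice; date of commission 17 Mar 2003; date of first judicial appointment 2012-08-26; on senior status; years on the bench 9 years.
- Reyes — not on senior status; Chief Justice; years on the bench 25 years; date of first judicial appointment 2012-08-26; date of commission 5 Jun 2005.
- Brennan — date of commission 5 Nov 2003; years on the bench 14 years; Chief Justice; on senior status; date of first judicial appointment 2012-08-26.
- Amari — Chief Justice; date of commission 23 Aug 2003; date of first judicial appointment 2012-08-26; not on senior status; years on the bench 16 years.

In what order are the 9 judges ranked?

Okafor, Kowalski, Ruiz, Brennan, Amari, Reyes, Okonkwo, Nakamura, Oyelaran

By office: Okafor, Kowalski, Ruiz, Brennan, Amari, Reyes and Okonkwo (Chief Justice); then Nakamura and Oyelaran (Justice of the Supreme Court).
Okafor, Kowalski, Ruiz, Brennan, Amari, Reyes and Okonkwo all have date of first judicial appointment 2012-08-26, so the next rule applies.
Among Okafor, Kowalski, Ruiz, Brennan, Amari, Reyes and Okonkwo, on senior status before not on senior status: Okafor, Kowalski, Ruiz and Brennan (on senior status) before Amari, Reyes and Okonkwo (not on senior status).
Among Okafor, Kowalski, Ruiz and Brennan, by date of commission (earlier first): Okafor (27 Nov 2001) before Kowalski (17 Mar 2003) before Ruiz (1 Sep 2003) before Brennan (5 Nov 2003).
Among Amari, Reyes and Okonkwo, by date of commission (earlier first): Amari (23 Aug 2003) before Reyes (5 Jun 2005) before Okonkwo (28 Apr 2006).
Among Nakamura and Oyelaran, by date of first judicial appointment (earlier first): Nakamura (2001-05-16) before Oyelaran (2004-12-21).
Full order: Okafor, Kowalski, Ruiz, Brennan, Amari, Reyes, Okonkwo, Nakamura, Oyelaran.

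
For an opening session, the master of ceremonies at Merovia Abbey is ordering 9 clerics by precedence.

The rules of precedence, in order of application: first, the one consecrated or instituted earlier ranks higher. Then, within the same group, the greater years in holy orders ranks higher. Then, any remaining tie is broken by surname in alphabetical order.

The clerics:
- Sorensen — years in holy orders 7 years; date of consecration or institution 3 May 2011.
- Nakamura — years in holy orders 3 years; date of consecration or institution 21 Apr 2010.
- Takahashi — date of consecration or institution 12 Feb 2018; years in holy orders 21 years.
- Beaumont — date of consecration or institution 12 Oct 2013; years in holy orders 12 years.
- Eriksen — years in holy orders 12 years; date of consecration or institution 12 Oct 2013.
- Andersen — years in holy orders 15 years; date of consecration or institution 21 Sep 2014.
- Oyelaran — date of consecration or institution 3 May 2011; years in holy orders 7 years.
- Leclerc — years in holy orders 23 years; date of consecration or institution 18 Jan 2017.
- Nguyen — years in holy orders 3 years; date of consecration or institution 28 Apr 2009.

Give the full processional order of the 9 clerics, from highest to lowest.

By date of consecration or institution (earlier first): Nguyen (28 Apr 2009); then Nakamura (21 Apr 2010); then Oyelaran and Sorensen (both 3 May 2011); then Beaumont and Eriksen (both 12 Oct 2013); then Andersen (21 Sep 2014); then Leclerc (18 Jan 2017); then Takahashi (12 Feb 2018).
Oyelaran and Sorensen both have years in holy orders 7 years, so the next rule applies.
Among Oyelaran and Sorensen, alphabetically by surname: Oyelaran before Sorensen.
Beaumont and Eriksen both have years in holy orders 12 years, so the next rule applies.
Among Beaumont and Eriksen, alphabetically by surname: Beaumont before Eriksen.
Full order: Nguyen, Nakamura, Oyelaran, Sorensen, Beaumont, Eriksen, Andersen, Leclerc, Takahashi.

Nguyen, Nakamura, Oyelaran, Sorensen, Beaumont, Eriksen, Andersen, Leclerc, Takahashi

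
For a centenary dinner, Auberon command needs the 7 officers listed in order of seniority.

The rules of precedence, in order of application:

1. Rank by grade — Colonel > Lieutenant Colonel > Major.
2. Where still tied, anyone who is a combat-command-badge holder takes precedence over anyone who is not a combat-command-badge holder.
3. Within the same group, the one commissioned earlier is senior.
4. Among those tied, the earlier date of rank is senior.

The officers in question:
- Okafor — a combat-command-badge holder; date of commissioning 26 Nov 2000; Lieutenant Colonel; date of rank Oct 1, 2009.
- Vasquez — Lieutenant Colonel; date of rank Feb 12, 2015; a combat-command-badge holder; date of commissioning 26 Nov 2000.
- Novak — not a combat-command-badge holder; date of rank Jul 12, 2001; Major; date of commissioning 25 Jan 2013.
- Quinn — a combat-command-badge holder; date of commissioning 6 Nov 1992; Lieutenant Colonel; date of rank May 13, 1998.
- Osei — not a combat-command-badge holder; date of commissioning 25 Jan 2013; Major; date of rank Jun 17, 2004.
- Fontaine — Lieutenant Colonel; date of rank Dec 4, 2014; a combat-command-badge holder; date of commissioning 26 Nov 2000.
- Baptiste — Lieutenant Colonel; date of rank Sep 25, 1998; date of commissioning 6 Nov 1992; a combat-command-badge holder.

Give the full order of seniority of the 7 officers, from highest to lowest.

Quinn, Baptiste, Okafor, Fontaine, Vasquez, Novak, Osei

By grade: Quinn, Baptiste, Okafor, Fontaine and Vasquez (Lieutenant Colonel); then Novak and Osei (Major).
Quinn, Baptiste, Okafor, Fontaine and Vasquez are each a combat-command-badge holder, so the next rule applies.
Among Quinn, Baptiste, Okafor, Fontaine and Vasquez, by date of commissioning (earlier first): Quinn and Baptiste (6 Nov 1992) before Okafor, Fontaine and Vasquez (26 Nov 2000).
Among Quinn and Baptiste, by date of rank (earlier first): Quinn (May 13, 1998) before Baptiste (Sep 25, 1998).
Among Okafor, Fontaine and Vasquez, by date of rank (earlier first): Okafor (Oct 1, 2009) before Fontaine (Dec 4, 2014) before Vasquez (Feb 12, 2015).
Novak and Osei are each not a combat-command-badge holder, so the next rule applies.
Novak and Osei both have date of commissioning 25 Jan 2013, so the next rule applies.
Among Novak and Osei, by date of rank (earlier first): Novak (Jul 12, 2001) before Osei (Jun 17, 2004).
Full order: Quinn, Baptiste, Okafor, Fontaine, Vasquez, Novak, Osei.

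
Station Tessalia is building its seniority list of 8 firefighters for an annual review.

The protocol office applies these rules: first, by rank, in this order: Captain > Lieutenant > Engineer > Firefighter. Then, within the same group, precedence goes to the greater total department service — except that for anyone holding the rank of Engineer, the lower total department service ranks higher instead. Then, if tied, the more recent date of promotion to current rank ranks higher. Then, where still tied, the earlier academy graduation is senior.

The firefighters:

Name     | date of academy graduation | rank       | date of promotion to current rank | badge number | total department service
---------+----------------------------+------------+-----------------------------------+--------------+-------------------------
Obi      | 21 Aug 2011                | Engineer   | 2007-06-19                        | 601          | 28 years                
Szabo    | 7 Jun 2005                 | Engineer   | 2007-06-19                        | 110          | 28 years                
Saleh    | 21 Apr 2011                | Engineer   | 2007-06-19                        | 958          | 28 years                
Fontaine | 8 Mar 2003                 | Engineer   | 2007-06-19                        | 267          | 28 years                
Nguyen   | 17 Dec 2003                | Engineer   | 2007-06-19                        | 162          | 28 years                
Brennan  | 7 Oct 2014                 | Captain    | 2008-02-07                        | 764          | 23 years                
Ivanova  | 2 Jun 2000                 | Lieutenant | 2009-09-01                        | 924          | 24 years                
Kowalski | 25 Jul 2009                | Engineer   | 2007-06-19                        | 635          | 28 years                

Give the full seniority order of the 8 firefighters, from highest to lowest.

Brennan, Ivanova, Fontaine, Nguyen, Szabo, Kowalski, Saleh, Obi

By rank: Brennan (Captain); then Ivanova (Lieutenant); then Fontaine, Nguyen, Szabo, Kowalski, Saleh and Obi (Engineer).
Fontaine, Nguyen, Szabo, Kowalski, Saleh and Obi all have total department service 28 years, so the next rule applies.
Fontaine, Nguyen, Szabo, Kowalski, Saleh and Obi all have date of promotion to current rank 2007-06-19, so the next rule applies.
Among Fontaine, Nguyen, Szabo, Kowalski, Saleh and Obi, by date of academy graduation (earlier first): Fontaine (8 Mar 2003) before Nguyen (17 Dec 2003) before Szabo (7 Jun 2005) before Kowalski (25 Jul 2009) before Saleh (21 Apr 2011) before Obi (21 Aug 2011).
Full order: Brennan, Ivanova, Fontaine, Nguyen, Szabo, Kowalski, Saleh, Obi.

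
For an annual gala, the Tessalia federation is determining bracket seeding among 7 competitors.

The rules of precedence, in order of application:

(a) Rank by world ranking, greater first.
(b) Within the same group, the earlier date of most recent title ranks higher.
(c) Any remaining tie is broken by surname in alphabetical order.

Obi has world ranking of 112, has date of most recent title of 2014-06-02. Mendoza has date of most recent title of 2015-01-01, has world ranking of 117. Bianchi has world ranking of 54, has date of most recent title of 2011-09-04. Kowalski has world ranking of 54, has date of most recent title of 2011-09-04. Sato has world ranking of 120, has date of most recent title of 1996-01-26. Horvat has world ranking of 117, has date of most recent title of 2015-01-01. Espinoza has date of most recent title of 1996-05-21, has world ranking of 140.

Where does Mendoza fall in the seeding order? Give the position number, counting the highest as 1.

By world ranking (higher first): Espinoza (140); then Sato (120); then Horvat and Mendoza (both 117); then Obi (112); then Bianchi and Kowalski (both 54).
Horvat and Mendoza both have date of most recent title 2015-01-01, so the next rule applies.
Among Horvat and Mendoza, alphabetically by surname: Horvat before Mendoza.
Bianchi and Kowalski both have date of most recent title 2011-09-04, so the next rule applies.
Among Bianchi and Kowalski, alphabetically by surname: Bianchi before Kowalski.
Order: Espinoza, Sato, Horvat, Mendoza, Obi, Bianchi, Kowalski. So position 4.

4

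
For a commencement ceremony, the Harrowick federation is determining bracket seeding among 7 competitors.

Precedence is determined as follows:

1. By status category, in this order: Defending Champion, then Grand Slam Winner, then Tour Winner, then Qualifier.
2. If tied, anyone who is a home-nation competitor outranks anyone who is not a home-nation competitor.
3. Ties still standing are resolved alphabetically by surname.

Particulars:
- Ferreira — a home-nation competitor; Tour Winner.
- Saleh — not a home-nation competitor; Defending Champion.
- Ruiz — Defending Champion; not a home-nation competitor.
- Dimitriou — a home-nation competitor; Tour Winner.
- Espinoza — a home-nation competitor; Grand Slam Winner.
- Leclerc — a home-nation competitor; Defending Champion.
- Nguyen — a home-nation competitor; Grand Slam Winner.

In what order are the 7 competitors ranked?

Leclerc, Ruiz, Saleh, Espinoza, Nguyen, Dimitriou, Ferreira

By status category: Leclerc, Ruiz and Saleh (Defending Champion); then Espinoza and Nguyen (Grand Slam Winner); then Dimitriou and Ferreira (Tour Winner).
Among Leclerc, Ruiz and Saleh, a home-nation competitor before not a home-nation competitor: Leclerc (a home-nation competitor) before Ruiz and Saleh (not a home-nation competitor).
Among Ruiz and Saleh, alphabetically by surname: Ruiz before Saleh.
Espinoza and Nguyen are each a home-nation competitor, so the next rule applies.
Among Espinoza and Nguyen, alphabetically by surname: Espinoza before Nguyen.
Dimitriou and Ferreira are each a home-nation competitor, so the next rule applies.
Among Dimitriou and Ferreira, alphabetically by surname: Dimitriou before Ferreira.
Full order: Leclerc, Ruiz, Saleh, Espinoza, Nguyen, Dimitriou, Ferreira.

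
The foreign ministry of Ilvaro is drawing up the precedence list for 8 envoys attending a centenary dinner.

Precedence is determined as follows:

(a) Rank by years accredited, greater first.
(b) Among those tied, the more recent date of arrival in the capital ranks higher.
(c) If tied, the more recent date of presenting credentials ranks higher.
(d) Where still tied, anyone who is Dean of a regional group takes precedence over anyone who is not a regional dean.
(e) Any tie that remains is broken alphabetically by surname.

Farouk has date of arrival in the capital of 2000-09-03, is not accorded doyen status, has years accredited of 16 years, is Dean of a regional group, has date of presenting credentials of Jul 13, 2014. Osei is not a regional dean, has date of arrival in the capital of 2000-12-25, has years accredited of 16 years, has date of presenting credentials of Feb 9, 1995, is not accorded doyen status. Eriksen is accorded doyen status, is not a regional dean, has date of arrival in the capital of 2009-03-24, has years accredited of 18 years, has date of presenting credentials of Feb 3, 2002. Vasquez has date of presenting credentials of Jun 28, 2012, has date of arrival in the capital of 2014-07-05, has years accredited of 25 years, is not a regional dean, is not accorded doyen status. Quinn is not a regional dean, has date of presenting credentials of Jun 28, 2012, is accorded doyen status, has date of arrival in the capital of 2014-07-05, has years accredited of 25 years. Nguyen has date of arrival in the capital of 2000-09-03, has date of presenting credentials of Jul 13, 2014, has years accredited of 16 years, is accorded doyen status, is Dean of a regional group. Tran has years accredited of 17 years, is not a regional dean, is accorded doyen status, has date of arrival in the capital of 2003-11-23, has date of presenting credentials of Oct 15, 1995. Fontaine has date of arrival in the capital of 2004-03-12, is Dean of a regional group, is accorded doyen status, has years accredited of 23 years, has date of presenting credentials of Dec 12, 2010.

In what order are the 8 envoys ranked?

Quinn, Vasquez, Fontaine, Eriksen, Tran, Osei, Farouk, Nguyen

By years accredited (higher first): Quinn and Vasquez (both 25 years); then Fontaine (23 years); then Eriksen (18 years); then Tran (17 years); then Osei, Farouk and Nguyen (each 16 years).
Quinn and Vasquez both have date of arrival in the capital 2014-07-05, so the next rule applies.
Quinn and Vasquez both have date of presenting credentials Jun 28, 2012, so the next rule applies.
Quinn and Vasquez are each not a regional dean, so the next rule applies.
Among Quinn and Vasquez, alphabetically by surname: Quinn before Vasquez.
Among Osei, Farouk and Nguyen, by date of arrival in the capital (later first): Osei (2000-12-25) before Farouk and Nguyen (2000-09-03).
Farouk and Nguyen both have date of presenting credentials Jul 13, 2014, so the next rule applies.
Farouk and Nguyen are each Dean of a regional group, so the next rule applies.
Among Farouk and Nguyen, alphabetically by surname: Farouk before Nguyen.
Full order: Quinn, Vasquez, Fontaine, Eriksen, Tran, Osei, Farouk, Nguyen.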